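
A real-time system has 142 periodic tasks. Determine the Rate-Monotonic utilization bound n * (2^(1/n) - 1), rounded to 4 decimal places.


Compute 2^(1/142) = 1.0048932512
Subtract 1: 1.0048932512 - 1 = 0.0048932512
Multiply by n: 142 * 0.0048932512 = 0.6948416704
Round to 4 dp: 0.6948

0.6948


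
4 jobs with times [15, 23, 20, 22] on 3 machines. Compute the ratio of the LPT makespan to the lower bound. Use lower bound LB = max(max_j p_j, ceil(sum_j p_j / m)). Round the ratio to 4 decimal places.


LPT order: [23, 22, 20, 15]
Machine loads after assignment: [23, 22, 35]
LPT makespan = 35
Lower bound = max(max_job, ceil(total/3)) = max(23, 27) = 27
Ratio = 35 / 27 = 1.2963

1.2963


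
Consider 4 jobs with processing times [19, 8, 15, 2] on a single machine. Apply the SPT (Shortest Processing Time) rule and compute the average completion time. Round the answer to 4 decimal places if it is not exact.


Sort jobs by processing time (SPT order): [2, 8, 15, 19]
Compute completion times sequentially:
  Job 1: processing = 2, completes at 2
  Job 2: processing = 8, completes at 10
  Job 3: processing = 15, completes at 25
  Job 4: processing = 19, completes at 44
Sum of completion times = 81
Average completion time = 81/4 = 20.25

20.25


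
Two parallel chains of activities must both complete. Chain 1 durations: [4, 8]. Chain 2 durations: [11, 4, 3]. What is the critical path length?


Path A total = 4 + 8 = 12
Path B total = 11 + 4 + 3 = 18
Critical path = longest path = max(12, 18) = 18

18


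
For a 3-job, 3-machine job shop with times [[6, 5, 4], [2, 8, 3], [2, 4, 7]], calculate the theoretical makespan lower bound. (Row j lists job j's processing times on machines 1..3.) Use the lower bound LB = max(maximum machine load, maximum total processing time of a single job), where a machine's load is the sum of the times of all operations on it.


Machine loads:
  Machine 1: 6 + 2 + 2 = 10
  Machine 2: 5 + 8 + 4 = 17
  Machine 3: 4 + 3 + 7 = 14
Max machine load = 17
Job totals:
  Job 1: 15
  Job 2: 13
  Job 3: 13
Max job total = 15
Lower bound = max(17, 15) = 17

17


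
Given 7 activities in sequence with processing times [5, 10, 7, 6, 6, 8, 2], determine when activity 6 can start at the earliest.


Activity 6 starts after activities 1 through 5 complete.
Predecessor durations: [5, 10, 7, 6, 6]
ES = 5 + 10 + 7 + 6 + 6 = 34

34


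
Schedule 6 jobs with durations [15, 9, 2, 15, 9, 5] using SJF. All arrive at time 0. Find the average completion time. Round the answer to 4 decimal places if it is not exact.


SJF order (ascending): [2, 5, 9, 9, 15, 15]
Completion times:
  Job 1: burst=2, C=2
  Job 2: burst=5, C=7
  Job 3: burst=9, C=16
  Job 4: burst=9, C=25
  Job 5: burst=15, C=40
  Job 6: burst=15, C=55
Average completion = 145/6 = 24.1667

24.1667


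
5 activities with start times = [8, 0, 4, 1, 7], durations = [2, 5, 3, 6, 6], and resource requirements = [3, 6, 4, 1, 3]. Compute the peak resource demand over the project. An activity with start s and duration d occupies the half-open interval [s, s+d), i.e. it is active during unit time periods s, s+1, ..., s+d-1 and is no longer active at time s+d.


Each activity i is active on [start_i, start_i + duration_i).
Compute total resource usage per time slot:
  t=0: active resources = [6], total = 6
  t=1: active resources = [6, 1], total = 7
  t=2: active resources = [6, 1], total = 7
  t=3: active resources = [6, 1], total = 7
  t=4: active resources = [6, 4, 1], total = 11
  t=5: active resources = [4, 1], total = 5
  t=6: active resources = [4, 1], total = 5
  t=7: active resources = [3], total = 3
  t=8: active resources = [3, 3], total = 6
  t=9: active resources = [3, 3], total = 6
  t=10: active resources = [3], total = 3
  t=11: active resources = [3], total = 3
  t=12: active resources = [3], total = 3
Peak resource demand = 11

11


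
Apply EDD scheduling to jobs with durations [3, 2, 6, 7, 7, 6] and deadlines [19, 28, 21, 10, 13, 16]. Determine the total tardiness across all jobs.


Sort by due date (EDD order): [(7, 10), (7, 13), (6, 16), (3, 19), (6, 21), (2, 28)]
Compute completion times and tardiness:
  Job 1: p=7, d=10, C=7, tardiness=max(0,7-10)=0
  Job 2: p=7, d=13, C=14, tardiness=max(0,14-13)=1
  Job 3: p=6, d=16, C=20, tardiness=max(0,20-16)=4
  Job 4: p=3, d=19, C=23, tardiness=max(0,23-19)=4
  Job 5: p=6, d=21, C=29, tardiness=max(0,29-21)=8
  Job 6: p=2, d=28, C=31, tardiness=max(0,31-28)=3
Total tardiness = 20

20


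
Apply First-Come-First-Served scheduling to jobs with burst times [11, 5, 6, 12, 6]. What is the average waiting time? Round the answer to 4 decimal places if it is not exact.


FCFS order (as given): [11, 5, 6, 12, 6]
Waiting times:
  Job 1: wait = 0
  Job 2: wait = 11
  Job 3: wait = 16
  Job 4: wait = 22
  Job 5: wait = 34
Sum of waiting times = 83
Average waiting time = 83/5 = 16.6

16.6


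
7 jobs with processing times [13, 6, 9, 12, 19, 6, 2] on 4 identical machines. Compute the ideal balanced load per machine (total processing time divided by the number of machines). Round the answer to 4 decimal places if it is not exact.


Total processing time = 13 + 6 + 9 + 12 + 19 + 6 + 2 = 67
Number of machines = 4
Ideal balanced load = 67 / 4 = 16.75

16.75


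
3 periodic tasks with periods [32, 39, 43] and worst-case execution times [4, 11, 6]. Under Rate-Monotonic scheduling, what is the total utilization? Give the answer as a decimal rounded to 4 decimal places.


Compute individual utilizations (exact fractions):
  Task 1: C/T = 4/32 = 1/8 (approx. 0.125)
  Task 2: C/T = 11/39 (approx. 0.2821)
  Task 3: C/T = 6/43 (approx. 0.1395)
Total utilization U = 1/8 + 11/39 + 6/43 = 7333/13416
Rounded to 4 decimal places: U = 0.5466
RM (Liu & Layland) bound for 3 tasks = 0.779763; compare with U = 7333/13416 (approx. 0.546586)
U <= bound, so schedulable by RM sufficient condition.

0.5466


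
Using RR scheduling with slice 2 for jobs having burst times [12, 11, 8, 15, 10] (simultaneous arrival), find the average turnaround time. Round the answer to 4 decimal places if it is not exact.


Time quantum = 2
Execution trace:
  J1 runs 2 units, time = 2
  J2 runs 2 units, time = 4
  J3 runs 2 units, time = 6
  J4 runs 2 units, time = 8
  J5 runs 2 units, time = 10
  J1 runs 2 units, time = 12
  J2 runs 2 units, time = 14
  J3 runs 2 units, time = 16
  J4 runs 2 units, time = 18
  J5 runs 2 units, time = 20
  J1 runs 2 units, time = 22
  J2 runs 2 units, time = 24
  J3 runs 2 units, time = 26
  J4 runs 2 units, time = 28
  J5 runs 2 units, time = 30
  J1 runs 2 units, time = 32
  J2 runs 2 units, time = 34
  J3 runs 2 units, time = 36
  J4 runs 2 units, time = 38
  J5 runs 2 units, time = 40
  J1 runs 2 units, time = 42
  J2 runs 2 units, time = 44
  J4 runs 2 units, time = 46
  J5 runs 2 units, time = 48
  J1 runs 2 units, time = 50
  J2 runs 1 units, time = 51
  J4 runs 2 units, time = 53
  J4 runs 2 units, time = 55
  J4 runs 1 units, time = 56
Finish times: [50, 51, 36, 56, 48]
Average turnaround = 241/5 = 48.2

48.2


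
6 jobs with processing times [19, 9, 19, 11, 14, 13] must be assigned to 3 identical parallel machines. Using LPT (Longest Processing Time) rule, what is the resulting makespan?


Sort jobs in decreasing order (LPT): [19, 19, 14, 13, 11, 9]
Assign each job to the least loaded machine:
  Machine 1: jobs [19, 11], load = 30
  Machine 2: jobs [19, 9], load = 28
  Machine 3: jobs [14, 13], load = 27
Makespan = max load = 30

30


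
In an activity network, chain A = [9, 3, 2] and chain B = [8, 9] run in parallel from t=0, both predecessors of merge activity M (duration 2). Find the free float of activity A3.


ES(A3) = sum of predecessors on chain A = 12
EF(A3) = ES + duration = 12 + 2 = 14
Successor of A3 is M. ES(M) = max(sum(A), sum(B)) = max(14, 17) = 17
Free float = ES(successor) - EF(current) = 17 - 14 = 3

3


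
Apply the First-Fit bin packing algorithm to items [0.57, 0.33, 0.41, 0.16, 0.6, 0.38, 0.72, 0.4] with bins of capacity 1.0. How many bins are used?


Place items sequentially using First-Fit:
  Item 0.57 -> new Bin 1
  Item 0.33 -> Bin 1 (now 0.9)
  Item 0.41 -> new Bin 2
  Item 0.16 -> Bin 2 (now 0.57)
  Item 0.6 -> new Bin 3
  Item 0.38 -> Bin 2 (now 0.95)
  Item 0.72 -> new Bin 4
  Item 0.4 -> Bin 3 (now 1.0)
Total bins used = 4

4


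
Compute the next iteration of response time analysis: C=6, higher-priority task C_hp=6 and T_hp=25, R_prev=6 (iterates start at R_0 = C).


R_next = C + ceil(R_prev / T_hp) * C_hp
ceil(6 / 25) = ceil(0.24) = 1
Interference = 1 * 6 = 6
R_next = 6 + 6 = 12

12


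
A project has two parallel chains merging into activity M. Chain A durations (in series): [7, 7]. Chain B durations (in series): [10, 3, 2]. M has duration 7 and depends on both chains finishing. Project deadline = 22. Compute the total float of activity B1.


Forward pass: ES(B1) = sum of predecessors on chain B = 0
EF = ES + duration = 0 + 10 = 10
Backward pass: LF(M) = deadline = 22; LS(M) = 22 - 7 = 15
LF(B1) = LS(M) - sum(successors on chain B) = 15 - 5 = 10
LS = LF - duration = 10 - 10 = 0
Total float = LS - ES = 0 - 0 = 0

0


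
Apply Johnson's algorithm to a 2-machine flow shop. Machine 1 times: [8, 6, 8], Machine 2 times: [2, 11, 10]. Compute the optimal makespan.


Apply Johnson's rule:
  Group 1 (a <= b): [(2, 6, 11), (3, 8, 10)]
  Group 2 (a > b): [(1, 8, 2)]
Optimal job order: [2, 3, 1]
Schedule:
  Job 2: M1 done at 6, M2 done at 17
  Job 3: M1 done at 14, M2 done at 27
  Job 1: M1 done at 22, M2 done at 29
Makespan = 29

29


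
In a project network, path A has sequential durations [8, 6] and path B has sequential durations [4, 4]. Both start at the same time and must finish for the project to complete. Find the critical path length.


Path A total = 8 + 6 = 14
Path B total = 4 + 4 = 8
Critical path = longest path = max(14, 8) = 14

14


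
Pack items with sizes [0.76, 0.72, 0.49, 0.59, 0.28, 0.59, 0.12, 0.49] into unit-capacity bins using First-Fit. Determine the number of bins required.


Place items sequentially using First-Fit:
  Item 0.76 -> new Bin 1
  Item 0.72 -> new Bin 2
  Item 0.49 -> new Bin 3
  Item 0.59 -> new Bin 4
  Item 0.28 -> Bin 2 (now 1.0)
  Item 0.59 -> new Bin 5
  Item 0.12 -> Bin 1 (now 0.88)
  Item 0.49 -> Bin 3 (now 0.98)
Total bins used = 5

5


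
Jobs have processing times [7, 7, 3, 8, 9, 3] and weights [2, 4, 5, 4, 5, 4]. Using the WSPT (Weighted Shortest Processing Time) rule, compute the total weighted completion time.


Compute p/w ratios and sort ascending (WSPT): [(3, 5), (3, 4), (7, 4), (9, 5), (8, 4), (7, 2)]
Compute weighted completion times:
  Job (p=3,w=5): C=3, w*C=5*3=15
  Job (p=3,w=4): C=6, w*C=4*6=24
  Job (p=7,w=4): C=13, w*C=4*13=52
  Job (p=9,w=5): C=22, w*C=5*22=110
  Job (p=8,w=4): C=30, w*C=4*30=120
  Job (p=7,w=2): C=37, w*C=2*37=74
Total weighted completion time = 395

395


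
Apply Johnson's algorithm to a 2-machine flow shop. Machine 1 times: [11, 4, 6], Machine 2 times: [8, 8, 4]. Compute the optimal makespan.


Apply Johnson's rule:
  Group 1 (a <= b): [(2, 4, 8)]
  Group 2 (a > b): [(1, 11, 8), (3, 6, 4)]
Optimal job order: [2, 1, 3]
Schedule:
  Job 2: M1 done at 4, M2 done at 12
  Job 1: M1 done at 15, M2 done at 23
  Job 3: M1 done at 21, M2 done at 27
Makespan = 27

27


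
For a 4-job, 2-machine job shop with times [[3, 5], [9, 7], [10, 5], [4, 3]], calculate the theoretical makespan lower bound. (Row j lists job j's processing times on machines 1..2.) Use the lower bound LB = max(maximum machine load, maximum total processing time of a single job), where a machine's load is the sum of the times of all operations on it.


Machine loads:
  Machine 1: 3 + 9 + 10 + 4 = 26
  Machine 2: 5 + 7 + 5 + 3 = 20
Max machine load = 26
Job totals:
  Job 1: 8
  Job 2: 16
  Job 3: 15
  Job 4: 7
Max job total = 16
Lower bound = max(26, 16) = 26

26


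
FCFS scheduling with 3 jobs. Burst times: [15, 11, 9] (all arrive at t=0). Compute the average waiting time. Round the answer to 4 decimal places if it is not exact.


FCFS order (as given): [15, 11, 9]
Waiting times:
  Job 1: wait = 0
  Job 2: wait = 15
  Job 3: wait = 26
Sum of waiting times = 41
Average waiting time = 41/3 = 13.6667

13.6667


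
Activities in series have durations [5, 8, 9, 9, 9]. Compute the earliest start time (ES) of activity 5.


Activity 5 starts after activities 1 through 4 complete.
Predecessor durations: [5, 8, 9, 9]
ES = 5 + 8 + 9 + 9 = 31

31


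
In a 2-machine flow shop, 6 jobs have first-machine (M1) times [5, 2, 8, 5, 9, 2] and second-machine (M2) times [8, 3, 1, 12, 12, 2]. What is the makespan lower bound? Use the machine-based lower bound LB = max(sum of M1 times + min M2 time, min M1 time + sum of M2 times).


LB1 = sum(M1 times) + min(M2 times) = 31 + 1 = 32
LB2 = min(M1 times) + sum(M2 times) = 2 + 38 = 40
Lower bound = max(LB1, LB2) = max(32, 40) = 40

40


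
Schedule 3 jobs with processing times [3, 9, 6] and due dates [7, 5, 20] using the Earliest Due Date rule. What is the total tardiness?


Sort by due date (EDD order): [(9, 5), (3, 7), (6, 20)]
Compute completion times and tardiness:
  Job 1: p=9, d=5, C=9, tardiness=max(0,9-5)=4
  Job 2: p=3, d=7, C=12, tardiness=max(0,12-7)=5
  Job 3: p=6, d=20, C=18, tardiness=max(0,18-20)=0
Total tardiness = 9

9


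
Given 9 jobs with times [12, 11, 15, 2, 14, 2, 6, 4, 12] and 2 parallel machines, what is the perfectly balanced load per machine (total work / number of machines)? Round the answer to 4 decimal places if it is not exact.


Total processing time = 12 + 11 + 15 + 2 + 14 + 2 + 6 + 4 + 12 = 78
Number of machines = 2
Ideal balanced load = 78 / 2 = 39.0

39.0


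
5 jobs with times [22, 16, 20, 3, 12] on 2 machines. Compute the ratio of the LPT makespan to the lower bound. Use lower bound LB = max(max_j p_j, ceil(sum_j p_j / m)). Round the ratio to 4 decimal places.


LPT order: [22, 20, 16, 12, 3]
Machine loads after assignment: [37, 36]
LPT makespan = 37
Lower bound = max(max_job, ceil(total/2)) = max(22, 37) = 37
Ratio = 37 / 37 = 1.0

1.0


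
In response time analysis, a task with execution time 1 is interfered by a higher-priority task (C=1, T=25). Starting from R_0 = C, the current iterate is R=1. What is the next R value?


R_next = C + ceil(R_prev / T_hp) * C_hp
ceil(1 / 25) = ceil(0.04) = 1
Interference = 1 * 1 = 1
R_next = 1 + 1 = 2

2


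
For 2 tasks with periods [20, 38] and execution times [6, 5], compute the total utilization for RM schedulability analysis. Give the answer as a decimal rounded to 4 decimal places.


Compute individual utilizations (exact fractions):
  Task 1: C/T = 6/20 = 3/10 (approx. 0.3)
  Task 2: C/T = 5/38 (approx. 0.1316)
Total utilization U = 3/10 + 5/38 = 41/95
Rounded to 4 decimal places: U = 0.4316
RM (Liu & Layland) bound for 2 tasks = 0.828427; compare with U = 41/95 (approx. 0.431579)
U <= bound, so schedulable by RM sufficient condition.

0.4316


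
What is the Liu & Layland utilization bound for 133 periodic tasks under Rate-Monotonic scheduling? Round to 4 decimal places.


Compute 2^(1/133) = 1.0052252371
Subtract 1: 1.0052252371 - 1 = 0.0052252371
Multiply by n: 133 * 0.0052252371 = 0.6949565343
Round to 4 dp: 0.6950

0.6950


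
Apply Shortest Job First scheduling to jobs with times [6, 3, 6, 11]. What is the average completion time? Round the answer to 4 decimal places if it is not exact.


SJF order (ascending): [3, 6, 6, 11]
Completion times:
  Job 1: burst=3, C=3
  Job 2: burst=6, C=9
  Job 3: burst=6, C=15
  Job 4: burst=11, C=26
Average completion = 53/4 = 13.25

13.25


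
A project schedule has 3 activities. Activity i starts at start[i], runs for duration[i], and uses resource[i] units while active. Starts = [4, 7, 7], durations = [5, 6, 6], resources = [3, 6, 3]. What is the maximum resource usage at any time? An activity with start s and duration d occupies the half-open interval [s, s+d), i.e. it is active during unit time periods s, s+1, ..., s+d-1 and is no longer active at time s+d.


Each activity i is active on [start_i, start_i + duration_i).
Compute total resource usage per time slot:
  t=0: active resources = [], total = 0
  t=1: active resources = [], total = 0
  t=2: active resources = [], total = 0
  t=3: active resources = [], total = 0
  t=4: active resources = [3], total = 3
  t=5: active resources = [3], total = 3
  t=6: active resources = [3], total = 3
  t=7: active resources = [3, 6, 3], total = 12
  t=8: active resources = [3, 6, 3], total = 12
  t=9: active resources = [6, 3], total = 9
  t=10: active resources = [6, 3], total = 9
  t=11: active resources = [6, 3], total = 9
  t=12: active resources = [6, 3], total = 9
Peak resource demand = 12

12


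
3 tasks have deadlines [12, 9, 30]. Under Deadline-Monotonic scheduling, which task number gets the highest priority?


Sort tasks by relative deadline (ascending):
  Task 2: deadline = 9
  Task 1: deadline = 12
  Task 3: deadline = 30
Priority order (highest first): [2, 1, 3]
Highest priority task = 2

2


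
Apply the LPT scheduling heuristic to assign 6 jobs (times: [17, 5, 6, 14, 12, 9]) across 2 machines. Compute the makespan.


Sort jobs in decreasing order (LPT): [17, 14, 12, 9, 6, 5]
Assign each job to the least loaded machine:
  Machine 1: jobs [17, 9, 6], load = 32
  Machine 2: jobs [14, 12, 5], load = 31
Makespan = max load = 32

32


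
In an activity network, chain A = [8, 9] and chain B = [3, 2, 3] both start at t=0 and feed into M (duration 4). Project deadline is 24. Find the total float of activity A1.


Forward pass: ES(A1) = sum of predecessors on chain A = 0
EF = ES + duration = 0 + 8 = 8
Backward pass: LF(M) = deadline = 24; LS(M) = 24 - 4 = 20
LF(A1) = LS(M) - sum(successors on chain A) = 20 - 9 = 11
LS = LF - duration = 11 - 8 = 3
Total float = LS - ES = 3 - 0 = 3

3


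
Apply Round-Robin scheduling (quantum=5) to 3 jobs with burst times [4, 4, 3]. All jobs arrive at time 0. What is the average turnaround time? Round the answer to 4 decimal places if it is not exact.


Time quantum = 5
Execution trace:
  J1 runs 4 units, time = 4
  J2 runs 4 units, time = 8
  J3 runs 3 units, time = 11
Finish times: [4, 8, 11]
Average turnaround = 23/3 = 7.6667

7.6667


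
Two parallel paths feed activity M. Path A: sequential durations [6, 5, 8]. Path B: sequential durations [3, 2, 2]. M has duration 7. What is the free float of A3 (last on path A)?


ES(A3) = sum of predecessors on chain A = 11
EF(A3) = ES + duration = 11 + 8 = 19
Successor of A3 is M. ES(M) = max(sum(A), sum(B)) = max(19, 7) = 19
Free float = ES(successor) - EF(current) = 19 - 19 = 0

0


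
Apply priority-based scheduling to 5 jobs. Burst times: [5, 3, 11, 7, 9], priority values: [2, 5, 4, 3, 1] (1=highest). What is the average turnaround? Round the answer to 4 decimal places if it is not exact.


Sort by priority (ascending = highest first):
Order: [(1, 9), (2, 5), (3, 7), (4, 11), (5, 3)]
Completion times:
  Priority 1, burst=9, C=9
  Priority 2, burst=5, C=14
  Priority 3, burst=7, C=21
  Priority 4, burst=11, C=32
  Priority 5, burst=3, C=35
Average turnaround = 111/5 = 22.2

22.2


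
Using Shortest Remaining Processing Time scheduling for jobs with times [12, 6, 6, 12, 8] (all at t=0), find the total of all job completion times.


Since all jobs arrive at t=0, SRPT equals SPT ordering.
SPT order: [6, 6, 8, 12, 12]
Completion times:
  Job 1: p=6, C=6
  Job 2: p=6, C=12
  Job 3: p=8, C=20
  Job 4: p=12, C=32
  Job 5: p=12, C=44
Total completion time = 6 + 12 + 20 + 32 + 44 = 114

114


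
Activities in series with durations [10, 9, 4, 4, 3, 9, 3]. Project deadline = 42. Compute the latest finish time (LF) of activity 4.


LF(activity 4) = deadline - sum of successor durations
Successors: activities 5 through 7 with durations [3, 9, 3]
Sum of successor durations = 15
LF = 42 - 15 = 27

27


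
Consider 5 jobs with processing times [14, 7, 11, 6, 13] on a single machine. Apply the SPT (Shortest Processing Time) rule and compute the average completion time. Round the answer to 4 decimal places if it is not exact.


Sort jobs by processing time (SPT order): [6, 7, 11, 13, 14]
Compute completion times sequentially:
  Job 1: processing = 6, completes at 6
  Job 2: processing = 7, completes at 13
  Job 3: processing = 11, completes at 24
  Job 4: processing = 13, completes at 37
  Job 5: processing = 14, completes at 51
Sum of completion times = 131
Average completion time = 131/5 = 26.2

26.2


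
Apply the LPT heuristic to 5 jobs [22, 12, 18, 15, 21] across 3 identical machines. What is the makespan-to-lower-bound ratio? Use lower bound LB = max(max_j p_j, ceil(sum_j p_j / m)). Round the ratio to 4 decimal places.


LPT order: [22, 21, 18, 15, 12]
Machine loads after assignment: [22, 33, 33]
LPT makespan = 33
Lower bound = max(max_job, ceil(total/3)) = max(22, 30) = 30
Ratio = 33 / 30 = 1.1

1.1


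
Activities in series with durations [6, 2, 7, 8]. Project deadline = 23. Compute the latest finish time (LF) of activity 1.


LF(activity 1) = deadline - sum of successor durations
Successors: activities 2 through 4 with durations [2, 7, 8]
Sum of successor durations = 17
LF = 23 - 17 = 6

6


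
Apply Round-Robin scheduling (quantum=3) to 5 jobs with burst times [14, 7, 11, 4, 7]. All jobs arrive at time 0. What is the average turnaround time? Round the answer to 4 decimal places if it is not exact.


Time quantum = 3
Execution trace:
  J1 runs 3 units, time = 3
  J2 runs 3 units, time = 6
  J3 runs 3 units, time = 9
  J4 runs 3 units, time = 12
  J5 runs 3 units, time = 15
  J1 runs 3 units, time = 18
  J2 runs 3 units, time = 21
  J3 runs 3 units, time = 24
  J4 runs 1 units, time = 25
  J5 runs 3 units, time = 28
  J1 runs 3 units, time = 31
  J2 runs 1 units, time = 32
  J3 runs 3 units, time = 35
  J5 runs 1 units, time = 36
  J1 runs 3 units, time = 39
  J3 runs 2 units, time = 41
  J1 runs 2 units, time = 43
Finish times: [43, 32, 41, 25, 36]
Average turnaround = 177/5 = 35.4

35.4


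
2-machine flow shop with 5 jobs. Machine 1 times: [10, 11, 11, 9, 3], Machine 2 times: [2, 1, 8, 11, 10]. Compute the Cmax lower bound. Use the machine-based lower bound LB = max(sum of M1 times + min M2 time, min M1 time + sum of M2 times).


LB1 = sum(M1 times) + min(M2 times) = 44 + 1 = 45
LB2 = min(M1 times) + sum(M2 times) = 3 + 32 = 35
Lower bound = max(LB1, LB2) = max(45, 35) = 45

45


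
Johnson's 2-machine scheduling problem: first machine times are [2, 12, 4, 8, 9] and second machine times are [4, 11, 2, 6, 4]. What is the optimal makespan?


Apply Johnson's rule:
  Group 1 (a <= b): [(1, 2, 4)]
  Group 2 (a > b): [(2, 12, 11), (4, 8, 6), (5, 9, 4), (3, 4, 2)]
Optimal job order: [1, 2, 4, 5, 3]
Schedule:
  Job 1: M1 done at 2, M2 done at 6
  Job 2: M1 done at 14, M2 done at 25
  Job 4: M1 done at 22, M2 done at 31
  Job 5: M1 done at 31, M2 done at 35
  Job 3: M1 done at 35, M2 done at 37
Makespan = 37

37


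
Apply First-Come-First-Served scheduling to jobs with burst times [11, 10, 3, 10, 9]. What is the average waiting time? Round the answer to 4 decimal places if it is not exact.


FCFS order (as given): [11, 10, 3, 10, 9]
Waiting times:
  Job 1: wait = 0
  Job 2: wait = 11
  Job 3: wait = 21
  Job 4: wait = 24
  Job 5: wait = 34
Sum of waiting times = 90
Average waiting time = 90/5 = 18.0

18.0


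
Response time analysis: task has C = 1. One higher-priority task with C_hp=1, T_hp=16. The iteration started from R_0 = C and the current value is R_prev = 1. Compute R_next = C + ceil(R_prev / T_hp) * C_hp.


R_next = C + ceil(R_prev / T_hp) * C_hp
ceil(1 / 16) = ceil(0.0625) = 1
Interference = 1 * 1 = 1
R_next = 1 + 1 = 2

2


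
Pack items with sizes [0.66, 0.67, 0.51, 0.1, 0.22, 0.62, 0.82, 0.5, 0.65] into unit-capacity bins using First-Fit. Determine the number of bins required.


Place items sequentially using First-Fit:
  Item 0.66 -> new Bin 1
  Item 0.67 -> new Bin 2
  Item 0.51 -> new Bin 3
  Item 0.1 -> Bin 1 (now 0.76)
  Item 0.22 -> Bin 1 (now 0.98)
  Item 0.62 -> new Bin 4
  Item 0.82 -> new Bin 5
  Item 0.5 -> new Bin 6
  Item 0.65 -> new Bin 7
Total bins used = 7

7


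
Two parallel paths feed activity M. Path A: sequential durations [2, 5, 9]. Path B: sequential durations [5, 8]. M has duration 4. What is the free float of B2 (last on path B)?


ES(B2) = sum of predecessors on chain B = 5
EF(B2) = ES + duration = 5 + 8 = 13
Successor of B2 is M. ES(M) = max(sum(A), sum(B)) = max(16, 13) = 16
Free float = ES(successor) - EF(current) = 16 - 13 = 3

3


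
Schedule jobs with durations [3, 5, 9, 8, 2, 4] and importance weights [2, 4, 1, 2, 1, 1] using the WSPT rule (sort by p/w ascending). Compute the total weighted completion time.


Compute p/w ratios and sort ascending (WSPT): [(5, 4), (3, 2), (2, 1), (8, 2), (4, 1), (9, 1)]
Compute weighted completion times:
  Job (p=5,w=4): C=5, w*C=4*5=20
  Job (p=3,w=2): C=8, w*C=2*8=16
  Job (p=2,w=1): C=10, w*C=1*10=10
  Job (p=8,w=2): C=18, w*C=2*18=36
  Job (p=4,w=1): C=22, w*C=1*22=22
  Job (p=9,w=1): C=31, w*C=1*31=31
Total weighted completion time = 135

135


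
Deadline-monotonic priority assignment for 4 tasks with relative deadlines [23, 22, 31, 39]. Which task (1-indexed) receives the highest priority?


Sort tasks by relative deadline (ascending):
  Task 2: deadline = 22
  Task 1: deadline = 23
  Task 3: deadline = 31
  Task 4: deadline = 39
Priority order (highest first): [2, 1, 3, 4]
Highest priority task = 2

2


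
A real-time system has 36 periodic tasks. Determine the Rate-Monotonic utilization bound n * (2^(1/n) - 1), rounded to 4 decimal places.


Compute 2^(1/36) = 1.0194406437
Subtract 1: 1.0194406437 - 1 = 0.0194406437
Multiply by n: 36 * 0.0194406437 = 0.6998631732
Round to 4 dp: 0.6999

0.6999


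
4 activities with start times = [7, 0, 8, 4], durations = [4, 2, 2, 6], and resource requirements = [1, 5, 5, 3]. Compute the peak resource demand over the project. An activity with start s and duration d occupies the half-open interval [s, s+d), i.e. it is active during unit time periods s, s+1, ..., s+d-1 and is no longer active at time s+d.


Each activity i is active on [start_i, start_i + duration_i).
Compute total resource usage per time slot:
  t=0: active resources = [5], total = 5
  t=1: active resources = [5], total = 5
  t=2: active resources = [], total = 0
  t=3: active resources = [], total = 0
  t=4: active resources = [3], total = 3
  t=5: active resources = [3], total = 3
  t=6: active resources = [3], total = 3
  t=7: active resources = [1, 3], total = 4
  t=8: active resources = [1, 5, 3], total = 9
  t=9: active resources = [1, 5, 3], total = 9
  t=10: active resources = [1], total = 1
Peak resource demand = 9

9


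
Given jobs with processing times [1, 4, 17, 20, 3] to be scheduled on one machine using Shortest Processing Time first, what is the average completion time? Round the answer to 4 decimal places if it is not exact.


Sort jobs by processing time (SPT order): [1, 3, 4, 17, 20]
Compute completion times sequentially:
  Job 1: processing = 1, completes at 1
  Job 2: processing = 3, completes at 4
  Job 3: processing = 4, completes at 8
  Job 4: processing = 17, completes at 25
  Job 5: processing = 20, completes at 45
Sum of completion times = 83
Average completion time = 83/5 = 16.6

16.6


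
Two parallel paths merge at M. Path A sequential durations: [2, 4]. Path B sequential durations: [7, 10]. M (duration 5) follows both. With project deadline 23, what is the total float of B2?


Forward pass: ES(B2) = sum of predecessors on chain B = 7
EF = ES + duration = 7 + 10 = 17
Backward pass: LF(M) = deadline = 23; LS(M) = 23 - 5 = 18
LF(B2) = LS(M) - sum(successors on chain B) = 18 - 0 = 18
LS = LF - duration = 18 - 10 = 8
Total float = LS - ES = 8 - 7 = 1

1


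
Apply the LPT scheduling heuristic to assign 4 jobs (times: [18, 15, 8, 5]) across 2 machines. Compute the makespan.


Sort jobs in decreasing order (LPT): [18, 15, 8, 5]
Assign each job to the least loaded machine:
  Machine 1: jobs [18, 5], load = 23
  Machine 2: jobs [15, 8], load = 23
Makespan = max load = 23

23


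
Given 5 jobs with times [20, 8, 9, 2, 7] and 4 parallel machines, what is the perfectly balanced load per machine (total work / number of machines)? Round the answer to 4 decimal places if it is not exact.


Total processing time = 20 + 8 + 9 + 2 + 7 = 46
Number of machines = 4
Ideal balanced load = 46 / 4 = 11.5

11.5


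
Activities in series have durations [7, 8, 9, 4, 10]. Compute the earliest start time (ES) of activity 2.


Activity 2 starts after activities 1 through 1 complete.
Predecessor durations: [7]
ES = 7 = 7

7


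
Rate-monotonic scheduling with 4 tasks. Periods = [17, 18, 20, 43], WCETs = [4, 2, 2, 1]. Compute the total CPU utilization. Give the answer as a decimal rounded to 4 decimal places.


Compute individual utilizations (exact fractions):
  Task 1: C/T = 4/17 (approx. 0.2353)
  Task 2: C/T = 2/18 = 1/9 (approx. 0.1111)
  Task 3: C/T = 2/20 = 1/10 (approx. 0.1)
  Task 4: C/T = 1/43 (approx. 0.0233)
Total utilization U = 4/17 + 1/9 + 1/10 + 1/43 = 30899/65790
Rounded to 4 decimal places: U = 0.4697
RM (Liu & Layland) bound for 4 tasks = 0.756828; compare with U = 30899/65790 (approx. 0.469661)
U <= bound, so schedulable by RM sufficient condition.

0.4697


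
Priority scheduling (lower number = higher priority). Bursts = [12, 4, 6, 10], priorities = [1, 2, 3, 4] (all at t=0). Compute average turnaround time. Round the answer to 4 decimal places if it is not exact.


Sort by priority (ascending = highest first):
Order: [(1, 12), (2, 4), (3, 6), (4, 10)]
Completion times:
  Priority 1, burst=12, C=12
  Priority 2, burst=4, C=16
  Priority 3, burst=6, C=22
  Priority 4, burst=10, C=32
Average turnaround = 82/4 = 20.5

20.5


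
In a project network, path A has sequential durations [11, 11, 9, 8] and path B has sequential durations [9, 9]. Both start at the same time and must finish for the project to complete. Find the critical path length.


Path A total = 11 + 11 + 9 + 8 = 39
Path B total = 9 + 9 = 18
Critical path = longest path = max(39, 18) = 39

39


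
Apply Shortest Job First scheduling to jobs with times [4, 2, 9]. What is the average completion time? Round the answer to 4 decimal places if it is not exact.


SJF order (ascending): [2, 4, 9]
Completion times:
  Job 1: burst=2, C=2
  Job 2: burst=4, C=6
  Job 3: burst=9, C=15
Average completion = 23/3 = 7.6667

7.6667


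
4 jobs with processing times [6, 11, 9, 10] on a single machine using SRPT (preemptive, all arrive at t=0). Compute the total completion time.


Since all jobs arrive at t=0, SRPT equals SPT ordering.
SPT order: [6, 9, 10, 11]
Completion times:
  Job 1: p=6, C=6
  Job 2: p=9, C=15
  Job 3: p=10, C=25
  Job 4: p=11, C=36
Total completion time = 6 + 15 + 25 + 36 = 82

82


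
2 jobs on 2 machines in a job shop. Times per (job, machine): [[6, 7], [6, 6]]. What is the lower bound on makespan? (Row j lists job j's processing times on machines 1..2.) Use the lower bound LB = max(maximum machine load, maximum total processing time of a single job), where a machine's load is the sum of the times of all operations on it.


Machine loads:
  Machine 1: 6 + 6 = 12
  Machine 2: 7 + 6 = 13
Max machine load = 13
Job totals:
  Job 1: 13
  Job 2: 12
Max job total = 13
Lower bound = max(13, 13) = 13

13


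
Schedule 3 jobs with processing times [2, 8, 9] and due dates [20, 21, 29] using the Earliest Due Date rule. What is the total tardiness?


Sort by due date (EDD order): [(2, 20), (8, 21), (9, 29)]
Compute completion times and tardiness:
  Job 1: p=2, d=20, C=2, tardiness=max(0,2-20)=0
  Job 2: p=8, d=21, C=10, tardiness=max(0,10-21)=0
  Job 3: p=9, d=29, C=19, tardiness=max(0,19-29)=0
Total tardiness = 0

0


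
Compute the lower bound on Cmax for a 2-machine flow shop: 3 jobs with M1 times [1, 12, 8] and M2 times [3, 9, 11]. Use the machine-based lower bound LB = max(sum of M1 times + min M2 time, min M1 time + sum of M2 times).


LB1 = sum(M1 times) + min(M2 times) = 21 + 3 = 24
LB2 = min(M1 times) + sum(M2 times) = 1 + 23 = 24
Lower bound = max(LB1, LB2) = max(24, 24) = 24

24


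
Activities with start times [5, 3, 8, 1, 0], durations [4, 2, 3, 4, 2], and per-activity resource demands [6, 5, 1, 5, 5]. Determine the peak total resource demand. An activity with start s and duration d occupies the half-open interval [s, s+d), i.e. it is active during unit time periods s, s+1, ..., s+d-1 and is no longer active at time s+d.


Each activity i is active on [start_i, start_i + duration_i).
Compute total resource usage per time slot:
  t=0: active resources = [5], total = 5
  t=1: active resources = [5, 5], total = 10
  t=2: active resources = [5], total = 5
  t=3: active resources = [5, 5], total = 10
  t=4: active resources = [5, 5], total = 10
  t=5: active resources = [6], total = 6
  t=6: active resources = [6], total = 6
  t=7: active resources = [6], total = 6
  t=8: active resources = [6, 1], total = 7
  t=9: active resources = [1], total = 1
  t=10: active resources = [1], total = 1
Peak resource demand = 10

10


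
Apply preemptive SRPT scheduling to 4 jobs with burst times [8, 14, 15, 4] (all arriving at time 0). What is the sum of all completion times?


Since all jobs arrive at t=0, SRPT equals SPT ordering.
SPT order: [4, 8, 14, 15]
Completion times:
  Job 1: p=4, C=4
  Job 2: p=8, C=12
  Job 3: p=14, C=26
  Job 4: p=15, C=41
Total completion time = 4 + 12 + 26 + 41 = 83

83


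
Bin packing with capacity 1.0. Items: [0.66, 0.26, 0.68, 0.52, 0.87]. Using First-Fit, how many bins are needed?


Place items sequentially using First-Fit:
  Item 0.66 -> new Bin 1
  Item 0.26 -> Bin 1 (now 0.92)
  Item 0.68 -> new Bin 2
  Item 0.52 -> new Bin 3
  Item 0.87 -> new Bin 4
Total bins used = 4

4


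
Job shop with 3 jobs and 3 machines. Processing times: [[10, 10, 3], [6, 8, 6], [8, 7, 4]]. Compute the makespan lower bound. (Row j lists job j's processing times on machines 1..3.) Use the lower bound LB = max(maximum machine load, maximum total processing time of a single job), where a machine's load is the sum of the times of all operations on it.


Machine loads:
  Machine 1: 10 + 6 + 8 = 24
  Machine 2: 10 + 8 + 7 = 25
  Machine 3: 3 + 6 + 4 = 13
Max machine load = 25
Job totals:
  Job 1: 23
  Job 2: 20
  Job 3: 19
Max job total = 23
Lower bound = max(25, 23) = 25

25


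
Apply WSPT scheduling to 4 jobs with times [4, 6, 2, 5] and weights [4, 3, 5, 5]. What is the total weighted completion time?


Compute p/w ratios and sort ascending (WSPT): [(2, 5), (4, 4), (5, 5), (6, 3)]
Compute weighted completion times:
  Job (p=2,w=5): C=2, w*C=5*2=10
  Job (p=4,w=4): C=6, w*C=4*6=24
  Job (p=5,w=5): C=11, w*C=5*11=55
  Job (p=6,w=3): C=17, w*C=3*17=51
Total weighted completion time = 140

140


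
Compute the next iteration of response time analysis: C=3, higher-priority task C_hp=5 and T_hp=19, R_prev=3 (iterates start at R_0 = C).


R_next = C + ceil(R_prev / T_hp) * C_hp
ceil(3 / 19) = ceil(0.1579) = 1
Interference = 1 * 5 = 5
R_next = 3 + 5 = 8

8


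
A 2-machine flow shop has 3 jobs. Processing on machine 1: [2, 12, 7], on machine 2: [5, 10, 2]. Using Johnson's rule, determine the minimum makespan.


Apply Johnson's rule:
  Group 1 (a <= b): [(1, 2, 5)]
  Group 2 (a > b): [(2, 12, 10), (3, 7, 2)]
Optimal job order: [1, 2, 3]
Schedule:
  Job 1: M1 done at 2, M2 done at 7
  Job 2: M1 done at 14, M2 done at 24
  Job 3: M1 done at 21, M2 done at 26
Makespan = 26

26


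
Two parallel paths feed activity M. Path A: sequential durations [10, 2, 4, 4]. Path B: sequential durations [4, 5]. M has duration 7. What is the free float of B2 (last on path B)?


ES(B2) = sum of predecessors on chain B = 4
EF(B2) = ES + duration = 4 + 5 = 9
Successor of B2 is M. ES(M) = max(sum(A), sum(B)) = max(20, 9) = 20
Free float = ES(successor) - EF(current) = 20 - 9 = 11

11


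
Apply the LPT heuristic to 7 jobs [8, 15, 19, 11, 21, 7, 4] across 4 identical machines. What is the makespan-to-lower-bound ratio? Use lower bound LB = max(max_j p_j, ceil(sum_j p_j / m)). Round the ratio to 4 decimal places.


LPT order: [21, 19, 15, 11, 8, 7, 4]
Machine loads after assignment: [21, 23, 22, 19]
LPT makespan = 23
Lower bound = max(max_job, ceil(total/4)) = max(21, 22) = 22
Ratio = 23 / 22 = 1.0455

1.0455


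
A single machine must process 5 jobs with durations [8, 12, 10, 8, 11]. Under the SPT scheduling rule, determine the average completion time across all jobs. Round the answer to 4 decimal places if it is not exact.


Sort jobs by processing time (SPT order): [8, 8, 10, 11, 12]
Compute completion times sequentially:
  Job 1: processing = 8, completes at 8
  Job 2: processing = 8, completes at 16
  Job 3: processing = 10, completes at 26
  Job 4: processing = 11, completes at 37
  Job 5: processing = 12, completes at 49
Sum of completion times = 136
Average completion time = 136/5 = 27.2

27.2


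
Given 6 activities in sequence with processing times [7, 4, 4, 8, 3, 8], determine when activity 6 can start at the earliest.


Activity 6 starts after activities 1 through 5 complete.
Predecessor durations: [7, 4, 4, 8, 3]
ES = 7 + 4 + 4 + 8 + 3 = 26

26


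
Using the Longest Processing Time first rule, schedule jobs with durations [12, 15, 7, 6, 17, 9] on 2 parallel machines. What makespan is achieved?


Sort jobs in decreasing order (LPT): [17, 15, 12, 9, 7, 6]
Assign each job to the least loaded machine:
  Machine 1: jobs [17, 9, 7], load = 33
  Machine 2: jobs [15, 12, 6], load = 33
Makespan = max load = 33

33


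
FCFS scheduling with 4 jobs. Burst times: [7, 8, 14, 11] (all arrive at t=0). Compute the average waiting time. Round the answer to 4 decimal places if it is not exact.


FCFS order (as given): [7, 8, 14, 11]
Waiting times:
  Job 1: wait = 0
  Job 2: wait = 7
  Job 3: wait = 15
  Job 4: wait = 29
Sum of waiting times = 51
Average waiting time = 51/4 = 12.75

12.75


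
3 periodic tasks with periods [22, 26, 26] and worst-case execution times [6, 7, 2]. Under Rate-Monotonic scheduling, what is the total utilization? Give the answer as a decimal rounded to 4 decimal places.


Compute individual utilizations (exact fractions):
  Task 1: C/T = 6/22 = 3/11 (approx. 0.2727)
  Task 2: C/T = 7/26 (approx. 0.2692)
  Task 3: C/T = 2/26 = 1/13 (approx. 0.0769)
Total utilization U = 3/11 + 7/26 + 1/13 = 177/286
Rounded to 4 decimal places: U = 0.6189
RM (Liu & Layland) bound for 3 tasks = 0.779763; compare with U = 177/286 (approx. 0.618881)
U <= bound, so schedulable by RM sufficient condition.

0.6189


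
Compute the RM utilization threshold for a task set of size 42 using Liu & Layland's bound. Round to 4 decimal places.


Compute 2^(1/42) = 1.0166404394
Subtract 1: 1.0166404394 - 1 = 0.0166404394
Multiply by n: 42 * 0.0166404394 = 0.6988984548
Round to 4 dp: 0.6989

0.6989


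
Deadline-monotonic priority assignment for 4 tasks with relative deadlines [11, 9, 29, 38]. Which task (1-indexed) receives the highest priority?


Sort tasks by relative deadline (ascending):
  Task 2: deadline = 9
  Task 1: deadline = 11
  Task 3: deadline = 29
  Task 4: deadline = 38
Priority order (highest first): [2, 1, 3, 4]
Highest priority task = 2

2


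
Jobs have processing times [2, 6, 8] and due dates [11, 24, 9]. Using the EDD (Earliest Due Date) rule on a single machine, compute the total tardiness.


Sort by due date (EDD order): [(8, 9), (2, 11), (6, 24)]
Compute completion times and tardiness:
  Job 1: p=8, d=9, C=8, tardiness=max(0,8-9)=0
  Job 2: p=2, d=11, C=10, tardiness=max(0,10-11)=0
  Job 3: p=6, d=24, C=16, tardiness=max(0,16-24)=0
Total tardiness = 0

0


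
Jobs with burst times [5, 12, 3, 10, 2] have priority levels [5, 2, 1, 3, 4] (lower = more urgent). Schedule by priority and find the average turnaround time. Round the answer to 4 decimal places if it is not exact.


Sort by priority (ascending = highest first):
Order: [(1, 3), (2, 12), (3, 10), (4, 2), (5, 5)]
Completion times:
  Priority 1, burst=3, C=3
  Priority 2, burst=12, C=15
  Priority 3, burst=10, C=25
  Priority 4, burst=2, C=27
  Priority 5, burst=5, C=32
Average turnaround = 102/5 = 20.4

20.4
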